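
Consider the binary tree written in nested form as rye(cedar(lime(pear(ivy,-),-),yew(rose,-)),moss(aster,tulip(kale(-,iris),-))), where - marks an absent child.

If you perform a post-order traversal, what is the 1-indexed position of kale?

9

Post-order visits the left subtree, then the right subtree, then the node.
At rye: go left to cedar.
  At cedar: go left to lime.
    At lime: go left to pear.
      At pear: go left to ivy.
        ivy is a leaf — visit ivy.
      At pear: no right child.
      Visit pear.
    At lime: no right child.
    Visit lime.
  At cedar: go right to yew.
    At yew: go left to rose.
      rose is a leaf — visit rose.
    At yew: no right child.
    Visit yew.
  Visit cedar.
At rye: go right to moss.
  At moss: go left to aster.
    aster is a leaf — visit aster.
  At moss: go right to tulip.
    At tulip: go left to kale.
      At kale: no left child.
      At kale: go right to iris.
        iris is a leaf — visit iris.
      Visit kale.
    At tulip: no right child.
    Visit tulip.
  Visit moss.
Visit rye.
Full post-order sequence: ivy, pear, lime, rose, yew, cedar, aster, iris, kale, tulip, moss, rye.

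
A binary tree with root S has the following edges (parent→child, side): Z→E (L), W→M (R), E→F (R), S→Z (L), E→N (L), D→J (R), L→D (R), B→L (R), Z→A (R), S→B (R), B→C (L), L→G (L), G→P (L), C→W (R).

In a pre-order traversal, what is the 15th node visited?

J

Pre-order visits the node, then its left subtree, then its right subtree.
Visit S.
At S: go left to Z.
  Visit Z.
  At Z: go left to E.
    Visit E.
    At E: go left to N.
      N is a leaf — visit N.
    At E: go right to F.
      F is a leaf — visit F.
  At Z: go right to A.
    A is a leaf — visit A.
At S: go right to B.
  Visit B.
  At B: go left to C.
    Visit C.
    At C: no left child.
    At C: go right to W.
      Visit W.
      At W: no left child.
      At W: go right to M.
        M is a leaf — visit M.
  At B: go right to L.
    Visit L.
    At L: go left to G.
      Visit G.
      At G: go left to P.
        P is a leaf — visit P.
      At G: no right child.
    At L: go right to D.
      Visit D.
      At D: no left child.
      At D: go right to J.
        J is a leaf — visit J.
Full pre-order sequence: S, Z, E, N, F, A, B, C, W, M, L, G, P, D, J.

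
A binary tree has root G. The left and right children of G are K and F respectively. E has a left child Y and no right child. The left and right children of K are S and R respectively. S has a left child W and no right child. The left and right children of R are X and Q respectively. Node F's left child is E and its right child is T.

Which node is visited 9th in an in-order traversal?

E

In-order visits the left subtree, then the node, then the right subtree.
At G: go left to K.
  At K: go left to S.
    At S: go left to W.
      W is a leaf — visit W.
    Visit S.
    At S: no right child.
  Visit K.
  At K: go right to R.
    At R: go left to X.
      X is a leaf — visit X.
    Visit R.
    At R: go right to Q.
      Q is a leaf — visit Q.
Visit G.
At G: go right to F.
  At F: go left to E.
    At E: go left to Y.
      Y is a leaf — visit Y.
    Visit E.
    At E: no right child.
  Visit F.
  At F: go right to T.
    T is a leaf — visit T.
Full in-order sequence: W, S, K, X, R, Q, G, Y, E, F, T.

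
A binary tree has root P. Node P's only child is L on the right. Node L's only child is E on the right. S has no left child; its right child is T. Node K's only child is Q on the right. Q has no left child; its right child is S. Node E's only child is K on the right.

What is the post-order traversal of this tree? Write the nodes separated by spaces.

Post-order visits the left subtree, then the right subtree, then the node.
At P: no left child.
At P: go right to L.
  At L: no left child.
  At L: go right to E.
    At E: no left child.
    At E: go right to K.
      At K: no left child.
      At K: go right to Q.
        At Q: no left child.
        At Q: go right to S.
          At S: no left child.
          At S: go right to T.
            T is a leaf — visit T.
          Visit S.
        Visit Q.
      Visit K.
    Visit E.
  Visit L.
Visit P.

T S Q K E L P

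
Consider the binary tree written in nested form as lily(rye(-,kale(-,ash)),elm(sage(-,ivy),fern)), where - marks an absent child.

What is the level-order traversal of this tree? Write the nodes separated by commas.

Level-order visits nodes level by level from the root, left to right within each level.
Level 0: lily
Level 1: rye, elm
Level 2: kale, sage, fern
Level 3: ash, ivy

lily, rye, elm, kale, sage, fern, ash, ivy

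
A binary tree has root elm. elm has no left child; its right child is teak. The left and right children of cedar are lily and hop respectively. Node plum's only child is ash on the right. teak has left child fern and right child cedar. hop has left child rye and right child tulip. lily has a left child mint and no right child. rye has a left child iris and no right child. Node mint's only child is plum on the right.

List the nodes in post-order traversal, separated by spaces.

fern ash plum mint lily iris rye tulip hop cedar teak elm

Post-order visits the left subtree, then the right subtree, then the node.
At elm: no left child.
At elm: go right to teak.
  At teak: go left to fern.
    fern is a leaf — visit fern.
  At teak: go right to cedar.
    At cedar: go left to lily.
      At lily: go left to mint.
        At mint: no left child.
        At mint: go right to plum.
          At plum: no left child.
          At plum: go right to ash.
            ash is a leaf — visit ash.
          Visit plum.
        Visit mint.
      At lily: no right child.
      Visit lily.
    At cedar: go right to hop.
      At hop: go left to rye.
        At rye: go left to iris.
          iris is a leaf — visit iris.
        At rye: no right child.
        Visit rye.
      At hop: go right to tulip.
        tulip is a leaf — visit tulip.
      Visit hop.
    Visit cedar.
  Visit teak.
Visit elm.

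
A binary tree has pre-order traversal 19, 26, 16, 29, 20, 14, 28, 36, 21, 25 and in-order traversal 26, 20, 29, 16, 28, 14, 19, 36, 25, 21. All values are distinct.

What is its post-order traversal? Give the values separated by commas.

The first element of pre-order is the root; it splits in-order into left and right subtrees.
Root 19: left subtree has 6 nodes {26, 20, 29, 16, 28, 14}, right has 3 {36, 25, 21}.
  Root 26: left subtree has 0 nodes { }, right has 5 {20, 29, 16, 28, 14}.
    Root 16: left subtree has 2 nodes {20, 29}, right has 2 {28, 14}.
      Root 29: left subtree has 1 node {20}, right has 0 { }.
      Root 14: left subtree has 1 node {28}, right has 0 { }.
  Root 36: left subtree has 0 nodes { }, right has 2 {25, 21}.
    Root 21: left subtree has 1 node {25}, right has 0 { }.

20, 29, 28, 14, 16, 26, 25, 21, 36, 19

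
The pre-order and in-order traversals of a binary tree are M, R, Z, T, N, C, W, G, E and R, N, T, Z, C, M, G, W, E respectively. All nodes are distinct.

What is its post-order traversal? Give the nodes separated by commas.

N, T, C, Z, R, G, E, W, M

The first element of pre-order is the root; it splits in-order into left and right subtrees.
Root M: left subtree has 5 nodes {R, N, T, Z, C}, right has 3 {G, W, E}.
  Root R: left subtree has 0 nodes { }, right has 4 {N, T, Z, C}.
    Root Z: left subtree has 2 nodes {N, T}, right has 1 {C}.
      Root T: left subtree has 1 node {N}, right has 0 { }.
  Root W: left subtree has 1 node {G}, right has 1 {E}.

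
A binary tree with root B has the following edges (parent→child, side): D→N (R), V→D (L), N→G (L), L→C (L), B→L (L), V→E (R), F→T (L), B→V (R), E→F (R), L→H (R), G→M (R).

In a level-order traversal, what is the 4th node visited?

Level-order visits nodes level by level from the root, left to right within each level.
Level 0: B
Level 1: L, V
Level 2: C, H, D, E
Level 3: N, F
Level 4: G, T
Level 5: M
Full level-order sequence: B, L, V, C, H, D, E, N, F, G, T, M.

C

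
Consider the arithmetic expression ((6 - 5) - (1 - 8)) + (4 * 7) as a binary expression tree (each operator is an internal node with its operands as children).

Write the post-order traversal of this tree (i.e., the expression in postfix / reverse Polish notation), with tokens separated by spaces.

6 5 - 1 8 - - 4 7 * +

Post-order on an expression tree gives postfix notation: for each operator, emit left operand, right operand, then the operator.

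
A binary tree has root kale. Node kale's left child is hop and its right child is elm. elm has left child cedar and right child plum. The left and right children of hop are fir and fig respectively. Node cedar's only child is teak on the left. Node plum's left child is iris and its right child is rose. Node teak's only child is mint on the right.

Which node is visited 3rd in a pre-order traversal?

fir

Pre-order visits the node, then its left subtree, then its right subtree.
Visit kale.
At kale: go left to hop.
  Visit hop.
  At hop: go left to fir.
    fir is a leaf — visit fir.
  At hop: go right to fig.
    fig is a leaf — visit fig.
At kale: go right to elm.
  Visit elm.
  At elm: go left to cedar.
    Visit cedar.
    At cedar: go left to teak.
      Visit teak.
      At teak: no left child.
      At teak: go right to mint.
        mint is a leaf — visit mint.
    At cedar: no right child.
  At elm: go right to plum.
    Visit plum.
    At plum: go left to iris.
      iris is a leaf — visit iris.
    At plum: go right to rose.
      rose is a leaf — visit rose.
Full pre-order sequence: kale, hop, fir, fig, elm, cedar, teak, mint, plum, iris, rose.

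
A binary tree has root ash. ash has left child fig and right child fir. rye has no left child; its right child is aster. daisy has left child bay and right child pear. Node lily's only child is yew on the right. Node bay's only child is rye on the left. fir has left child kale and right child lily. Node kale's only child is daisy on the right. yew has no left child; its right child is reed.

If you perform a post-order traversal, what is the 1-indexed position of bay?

Post-order visits the left subtree, then the right subtree, then the node.
At ash: go left to fig.
  fig is a leaf — visit fig.
At ash: go right to fir.
  At fir: go left to kale.
    At kale: no left child.
    At kale: go right to daisy.
      At daisy: go left to bay.
        At bay: go left to rye.
          At rye: no left child.
          At rye: go right to aster.
            aster is a leaf — visit aster.
          Visit rye.
        At bay: no right child.
        Visit bay.
      At daisy: go right to pear.
        pear is a leaf — visit pear.
      Visit daisy.
    Visit kale.
  At fir: go right to lily.
    At lily: no left child.
    At lily: go right to yew.
      At yew: no left child.
      At yew: go right to reed.
        reed is a leaf — visit reed.
      Visit yew.
    Visit lily.
  Visit fir.
Visit ash.
Full post-order sequence: fig, aster, rye, bay, pear, daisy, kale, reed, yew, lily, fir, ash.

4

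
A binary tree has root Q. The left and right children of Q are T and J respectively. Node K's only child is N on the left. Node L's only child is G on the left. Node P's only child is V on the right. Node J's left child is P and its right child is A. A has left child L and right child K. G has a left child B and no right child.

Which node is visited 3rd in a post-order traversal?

P

Post-order visits the left subtree, then the right subtree, then the node.
At Q: go left to T.
  T is a leaf — visit T.
At Q: go right to J.
  At J: go left to P.
    At P: no left child.
    At P: go right to V.
      V is a leaf — visit V.
    Visit P.
  At J: go right to A.
    At A: go left to L.
      At L: go left to G.
        At G: go left to B.
          B is a leaf — visit B.
        At G: no right child.
        Visit G.
      At L: no right child.
      Visit L.
    At A: go right to K.
      At K: go left to N.
        N is a leaf — visit N.
      At K: no right child.
      Visit K.
    Visit A.
  Visit J.
Visit Q.
Full post-order sequence: T, V, P, B, G, L, N, K, A, J, Q.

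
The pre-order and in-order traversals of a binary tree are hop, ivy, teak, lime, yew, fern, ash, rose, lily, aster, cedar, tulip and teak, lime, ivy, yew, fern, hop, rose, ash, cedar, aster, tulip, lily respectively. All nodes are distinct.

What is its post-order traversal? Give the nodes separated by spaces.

The first element of pre-order is the root; it splits in-order into left and right subtrees.
Root hop: left subtree has 5 nodes {teak, lime, ivy, yew, fern}, right has 6 {rose, ash, cedar, aster, tulip, lily}.
  Root ivy: left subtree has 2 nodes {teak, lime}, right has 2 {yew, fern}.
    Root teak: left subtree has 0 nodes { }, right has 1 {lime}.
    Root yew: left subtree has 0 nodes { }, right has 1 {fern}.
  Root ash: left subtree has 1 node {rose}, right has 4 {cedar, aster, tulip, lily}.
    Root lily: left subtree has 3 nodes {cedar, aster, tulip}, right has 0 { }.
      Root aster: left subtree has 1 node {cedar}, right has 1 {tulip}.

lime teak fern yew ivy rose cedar tulip aster lily ash hop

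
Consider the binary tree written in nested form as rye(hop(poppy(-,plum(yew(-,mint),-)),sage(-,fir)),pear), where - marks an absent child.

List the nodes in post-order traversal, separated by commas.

mint, yew, plum, poppy, fir, sage, hop, pear, rye

Post-order visits the left subtree, then the right subtree, then the node.
At rye: go left to hop.
  At hop: go left to poppy.
    At poppy: no left child.
    At poppy: go right to plum.
      At plum: go left to yew.
        At yew: no left child.
        At yew: go right to mint.
          mint is a leaf — visit mint.
        Visit yew.
      At plum: no right child.
      Visit plum.
    Visit poppy.
  At hop: go right to sage.
    At sage: no left child.
    At sage: go right to fir.
      fir is a leaf — visit fir.
    Visit sage.
  Visit hop.
At rye: go right to pear.
  pear is a leaf — visit pear.
Visit rye.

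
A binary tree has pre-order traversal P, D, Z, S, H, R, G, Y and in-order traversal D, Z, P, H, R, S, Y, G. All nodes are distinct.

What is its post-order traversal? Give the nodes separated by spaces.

Z D R H Y G S P

The first element of pre-order is the root; it splits in-order into left and right subtrees.
Root P: left subtree has 2 nodes {D, Z}, right has 5 {H, R, S, Y, G}.
  Root D: left subtree has 0 nodes { }, right has 1 {Z}.
  Root S: left subtree has 2 nodes {H, R}, right has 2 {Y, G}.
    Root H: left subtree has 0 nodes { }, right has 1 {R}.
    Root G: left subtree has 1 node {Y}, right has 0 { }.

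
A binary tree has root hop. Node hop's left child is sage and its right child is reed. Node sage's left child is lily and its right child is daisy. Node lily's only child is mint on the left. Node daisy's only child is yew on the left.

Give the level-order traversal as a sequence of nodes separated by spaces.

Level-order visits nodes level by level from the root, left to right within each level.
Level 0: hop
Level 1: sage, reed
Level 2: lily, daisy
Level 3: mint, yew

hop sage reed lily daisy mint yew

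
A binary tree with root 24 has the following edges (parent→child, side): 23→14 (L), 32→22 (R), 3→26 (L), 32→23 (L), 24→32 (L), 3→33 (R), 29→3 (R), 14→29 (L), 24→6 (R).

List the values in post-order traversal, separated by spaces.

26 33 3 29 14 23 22 32 6 24

Post-order visits the left subtree, then the right subtree, then the node.
At 24: go left to 32.
  At 32: go left to 23.
    At 23: go left to 14.
      At 14: go left to 29.
        At 29: no left child.
        At 29: go right to 3.
          At 3: go left to 26.
            26 is a leaf — visit 26.
          At 3: go right to 33.
            33 is a leaf — visit 33.
          Visit 3.
        Visit 29.
      At 14: no right child.
      Visit 14.
    At 23: no right child.
    Visit 23.
  At 32: go right to 22.
    22 is a leaf — visit 22.
  Visit 32.
At 24: go right to 6.
  6 is a leaf — visit 6.
Visit 24.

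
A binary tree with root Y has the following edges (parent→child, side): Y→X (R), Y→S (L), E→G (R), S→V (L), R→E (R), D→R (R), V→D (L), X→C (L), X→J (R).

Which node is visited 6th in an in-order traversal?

S

In-order visits the left subtree, then the node, then the right subtree.
At Y: go left to S.
  At S: go left to V.
    At V: go left to D.
      At D: no left child.
      Visit D.
      At D: go right to R.
        At R: no left child.
        Visit R.
        At R: go right to E.
          At E: no left child.
          Visit E.
          At E: go right to G.
            G is a leaf — visit G.
    Visit V.
    At V: no right child.
  Visit S.
  At S: no right child.
Visit Y.
At Y: go right to X.
  At X: go left to C.
    C is a leaf — visit C.
  Visit X.
  At X: go right to J.
    J is a leaf — visit J.
Full in-order sequence: D, R, E, G, V, S, Y, C, X, J.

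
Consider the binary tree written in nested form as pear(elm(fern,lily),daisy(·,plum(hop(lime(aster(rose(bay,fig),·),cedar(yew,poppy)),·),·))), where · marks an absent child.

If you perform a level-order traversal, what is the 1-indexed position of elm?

Level-order visits nodes level by level from the root, left to right within each level.
Level 0: pear
Level 1: elm, daisy
Level 2: fern, lily, plum
Level 3: hop
Level 4: lime
Level 5: aster, cedar
Level 6: rose, yew, poppy
Level 7: bay, fig
Full level-order sequence: pear, elm, daisy, fern, lily, plum, hop, lime, aster, cedar, rose, yew, poppy, bay, fig.

2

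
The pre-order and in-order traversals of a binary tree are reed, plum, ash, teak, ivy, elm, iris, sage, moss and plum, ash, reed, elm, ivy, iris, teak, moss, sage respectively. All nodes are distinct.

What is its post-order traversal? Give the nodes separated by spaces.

ash plum elm iris ivy moss sage teak reed

The first element of pre-order is the root; it splits in-order into left and right subtrees.
Root reed: left subtree has 2 nodes {plum, ash}, right has 6 {elm, ivy, iris, teak, moss, sage}.
  Root plum: left subtree has 0 nodes { }, right has 1 {ash}.
  Root teak: left subtree has 3 nodes {elm, ivy, iris}, right has 2 {moss, sage}.
    Root ivy: left subtree has 1 node {elm}, right has 1 {iris}.
    Root sage: left subtree has 1 node {moss}, right has 0 { }.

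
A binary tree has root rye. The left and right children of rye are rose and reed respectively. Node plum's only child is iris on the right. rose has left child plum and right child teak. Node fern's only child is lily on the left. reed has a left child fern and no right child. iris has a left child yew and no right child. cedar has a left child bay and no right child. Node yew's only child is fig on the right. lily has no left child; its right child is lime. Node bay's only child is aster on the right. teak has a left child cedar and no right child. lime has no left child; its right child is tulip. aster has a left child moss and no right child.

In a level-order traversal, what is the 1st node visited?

rye

Level-order visits nodes level by level from the root, left to right within each level.
Level 0: rye
Level 1: rose, reed
Level 2: plum, teak, fern
Level 3: iris, cedar, lily
Level 4: yew, bay, lime
Level 5: fig, aster, tulip
Level 6: moss
Full level-order sequence: rye, rose, reed, plum, teak, fern, iris, cedar, lily, yew, bay, lime, fig, aster, tulip, moss.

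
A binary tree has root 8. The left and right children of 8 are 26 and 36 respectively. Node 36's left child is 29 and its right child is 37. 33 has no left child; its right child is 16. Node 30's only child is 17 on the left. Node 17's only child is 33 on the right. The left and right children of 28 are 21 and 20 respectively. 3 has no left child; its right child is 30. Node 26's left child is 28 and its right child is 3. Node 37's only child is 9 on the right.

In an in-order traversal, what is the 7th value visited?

33

In-order visits the left subtree, then the node, then the right subtree.
At 8: go left to 26.
  At 26: go left to 28.
    At 28: go left to 21.
      21 is a leaf — visit 21.
    Visit 28.
    At 28: go right to 20.
      20 is a leaf — visit 20.
  Visit 26.
  At 26: go right to 3.
    At 3: no left child.
    Visit 3.
    At 3: go right to 30.
      At 30: go left to 17.
        At 17: no left child.
        Visit 17.
        At 17: go right to 33.
          At 33: no left child.
          Visit 33.
          At 33: go right to 16.
            16 is a leaf — visit 16.
      Visit 30.
      At 30: no right child.
Visit 8.
At 8: go right to 36.
  At 36: go left to 29.
    29 is a leaf — visit 29.
  Visit 36.
  At 36: go right to 37.
    At 37: no left child.
    Visit 37.
    At 37: go right to 9.
      9 is a leaf — visit 9.
Full in-order sequence: 21, 28, 20, 26, 3, 17, 33, 16, 30, 8, 29, 36, 37, 9.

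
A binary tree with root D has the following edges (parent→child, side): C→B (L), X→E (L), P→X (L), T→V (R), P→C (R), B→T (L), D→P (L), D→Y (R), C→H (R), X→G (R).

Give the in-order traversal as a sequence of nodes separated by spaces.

E X G P T V B C H D Y

In-order visits the left subtree, then the node, then the right subtree.
At D: go left to P.
  At P: go left to X.
    At X: go left to E.
      E is a leaf — visit E.
    Visit X.
    At X: go right to G.
      G is a leaf — visit G.
  Visit P.
  At P: go right to C.
    At C: go left to B.
      At B: go left to T.
        At T: no left child.
        Visit T.
        At T: go right to V.
          V is a leaf — visit V.
      Visit B.
      At B: no right child.
    Visit C.
    At C: go right to H.
      H is a leaf — visit H.
Visit D.
At D: go right to Y.
  Y is a leaf — visit Y.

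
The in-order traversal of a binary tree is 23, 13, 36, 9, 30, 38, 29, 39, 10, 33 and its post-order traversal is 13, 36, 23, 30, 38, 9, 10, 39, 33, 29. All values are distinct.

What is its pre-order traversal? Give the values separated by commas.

29, 9, 23, 36, 13, 38, 30, 33, 39, 10

The last element of post-order is the root; it splits in-order into left and right subtrees.
Root 29: left subtree has 6 nodes {23, 13, 36, 9, 30, 38}, right has 3 {39, 10, 33}.
  Root 9: left subtree has 3 nodes {23, 13, 36}, right has 2 {30, 38}.
    Root 23: left subtree has 0 nodes { }, right has 2 {13, 36}.
      Root 36: left subtree has 1 node {13}, right has 0 { }.
    Root 38: left subtree has 1 node {30}, right has 0 { }.
  Root 33: left subtree has 2 nodes {39, 10}, right has 0 { }.
    Root 39: left subtree has 0 nodes { }, right has 1 {10}.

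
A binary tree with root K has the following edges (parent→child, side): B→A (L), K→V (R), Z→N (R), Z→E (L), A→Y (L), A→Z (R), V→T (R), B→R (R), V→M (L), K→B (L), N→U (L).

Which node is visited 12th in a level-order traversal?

Level-order visits nodes level by level from the root, left to right within each level.
Level 0: K
Level 1: B, V
Level 2: A, R, M, T
Level 3: Y, Z
Level 4: E, N
Level 5: U
Full level-order sequence: K, B, V, A, R, M, T, Y, Z, E, N, U.

U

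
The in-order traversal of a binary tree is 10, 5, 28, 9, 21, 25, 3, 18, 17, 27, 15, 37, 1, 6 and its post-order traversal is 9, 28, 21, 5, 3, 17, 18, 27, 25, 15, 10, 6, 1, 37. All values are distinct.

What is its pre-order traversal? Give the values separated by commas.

The last element of post-order is the root; it splits in-order into left and right subtrees.
Root 37: left subtree has 11 nodes {10, 5, 28, 9, 21, 25, 3, 18, 17, 27, 15}, right has 2 {1, 6}.
  Root 10: left subtree has 0 nodes { }, right has 10 {5, 28, 9, 21, 25, 3, 18, 17, 27, 15}.
    Root 15: left subtree has 9 nodes {5, 28, 9, 21, 25, 3, 18, 17, 27}, right has 0 { }.
      Root 25: left subtree has 4 nodes {5, 28, 9, 21}, right has 4 {3, 18, 17, 27}.
        Root 5: left subtree has 0 nodes { }, right has 3 {28, 9, 21}.
          Root 21: left subtree has 2 nodes {28, 9}, right has 0 { }.
            Root 28: left subtree has 0 nodes { }, right has 1 {9}.
        Root 27: left subtree has 3 nodes {3, 18, 17}, right has 0 { }.
          Root 18: left subtree has 1 node {3}, right has 1 {17}.
  Root 1: left subtree has 0 nodes { }, right has 1 {6}.

37, 10, 15, 25, 5, 21, 28, 9, 27, 18, 3, 17, 1, 6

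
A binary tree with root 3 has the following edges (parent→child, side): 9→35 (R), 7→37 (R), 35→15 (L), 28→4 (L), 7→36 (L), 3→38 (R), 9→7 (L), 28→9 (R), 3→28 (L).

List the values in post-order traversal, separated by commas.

Post-order visits the left subtree, then the right subtree, then the node.
At 3: go left to 28.
  At 28: go left to 4.
    4 is a leaf — visit 4.
  At 28: go right to 9.
    At 9: go left to 7.
      At 7: go left to 36.
        36 is a leaf — visit 36.
      At 7: go right to 37.
        37 is a leaf — visit 37.
      Visit 7.
    At 9: go right to 35.
      At 35: go left to 15.
        15 is a leaf — visit 15.
      At 35: no right child.
      Visit 35.
    Visit 9.
  Visit 28.
At 3: go right to 38.
  38 is a leaf — visit 38.
Visit 3.

4, 36, 37, 7, 15, 35, 9, 28, 38, 3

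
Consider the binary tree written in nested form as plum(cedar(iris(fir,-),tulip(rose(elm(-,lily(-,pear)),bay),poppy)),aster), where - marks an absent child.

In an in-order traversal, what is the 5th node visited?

lily

In-order visits the left subtree, then the node, then the right subtree.
At plum: go left to cedar.
  At cedar: go left to iris.
    At iris: go left to fir.
      fir is a leaf — visit fir.
    Visit iris.
    At iris: no right child.
  Visit cedar.
  At cedar: go right to tulip.
    At tulip: go left to rose.
      At rose: go left to elm.
        At elm: no left child.
        Visit elm.
        At elm: go right to lily.
          At lily: no left child.
          Visit lily.
          At lily: go right to pear.
            pear is a leaf — visit pear.
      Visit rose.
      At rose: go right to bay.
        bay is a leaf — visit bay.
    Visit tulip.
    At tulip: go right to poppy.
      poppy is a leaf — visit poppy.
Visit plum.
At plum: go right to aster.
  aster is a leaf — visit aster.
Full in-order sequence: fir, iris, cedar, elm, lily, pear, rose, bay, tulip, poppy, plum, aster.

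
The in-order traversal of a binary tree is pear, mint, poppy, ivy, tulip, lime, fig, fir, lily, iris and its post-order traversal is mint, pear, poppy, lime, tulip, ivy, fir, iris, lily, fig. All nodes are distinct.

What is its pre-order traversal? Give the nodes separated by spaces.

The last element of post-order is the root; it splits in-order into left and right subtrees.
Root fig: left subtree has 6 nodes {pear, mint, poppy, ivy, tulip, lime}, right has 3 {fir, lily, iris}.
  Root ivy: left subtree has 3 nodes {pear, mint, poppy}, right has 2 {tulip, lime}.
    Root poppy: left subtree has 2 nodes {pear, mint}, right has 0 { }.
      Root pear: left subtree has 0 nodes { }, right has 1 {mint}.
    Root tulip: left subtree has 0 nodes { }, right has 1 {lime}.
  Root lily: left subtree has 1 node {fir}, right has 1 {iris}.

fig ivy poppy pear mint tulip lime lily fir iris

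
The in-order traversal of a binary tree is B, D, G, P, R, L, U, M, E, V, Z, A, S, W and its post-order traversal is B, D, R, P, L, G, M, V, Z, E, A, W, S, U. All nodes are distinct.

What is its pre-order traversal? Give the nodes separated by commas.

The last element of post-order is the root; it splits in-order into left and right subtrees.
Root U: left subtree has 6 nodes {B, D, G, P, R, L}, right has 7 {M, E, V, Z, A, S, W}.
  Root G: left subtree has 2 nodes {B, D}, right has 3 {P, R, L}.
    Root D: left subtree has 1 node {B}, right has 0 { }.
    Root L: left subtree has 2 nodes {P, R}, right has 0 { }.
      Root P: left subtree has 0 nodes { }, right has 1 {R}.
  Root S: left subtree has 5 nodes {M, E, V, Z, A}, right has 1 {W}.
    Root A: left subtree has 4 nodes {M, E, V, Z}, right has 0 { }.
      Root E: left subtree has 1 node {M}, right has 2 {V, Z}.
        Root Z: left subtree has 1 node {V}, right has 0 { }.

U, G, D, B, L, P, R, S, A, E, M, Z, V, W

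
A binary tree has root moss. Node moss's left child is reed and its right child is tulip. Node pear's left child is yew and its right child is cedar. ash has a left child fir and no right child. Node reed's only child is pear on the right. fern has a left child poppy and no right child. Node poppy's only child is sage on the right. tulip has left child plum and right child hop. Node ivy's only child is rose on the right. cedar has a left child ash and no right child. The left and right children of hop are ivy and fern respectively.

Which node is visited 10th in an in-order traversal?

ivy

In-order visits the left subtree, then the node, then the right subtree.
At moss: go left to reed.
  At reed: no left child.
  Visit reed.
  At reed: go right to pear.
    At pear: go left to yew.
      yew is a leaf — visit yew.
    Visit pear.
    At pear: go right to cedar.
      At cedar: go left to ash.
        At ash: go left to fir.
          fir is a leaf — visit fir.
        Visit ash.
        At ash: no right child.
      Visit cedar.
      At cedar: no right child.
Visit moss.
At moss: go right to tulip.
  At tulip: go left to plum.
    plum is a leaf — visit plum.
  Visit tulip.
  At tulip: go right to hop.
    At hop: go left to ivy.
      At ivy: no left child.
      Visit ivy.
      At ivy: go right to rose.
        rose is a leaf — visit rose.
    Visit hop.
    At hop: go right to fern.
      At fern: go left to poppy.
        At poppy: no left child.
        Visit poppy.
        At poppy: go right to sage.
          sage is a leaf — visit sage.
      Visit fern.
      At fern: no right child.
Full in-order sequence: reed, yew, pear, fir, ash, cedar, moss, plum, tulip, ivy, rose, hop, poppy, sage, fern.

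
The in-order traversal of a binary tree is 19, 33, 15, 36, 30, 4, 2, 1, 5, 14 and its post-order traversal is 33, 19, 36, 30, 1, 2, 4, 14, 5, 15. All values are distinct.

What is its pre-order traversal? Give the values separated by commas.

The last element of post-order is the root; it splits in-order into left and right subtrees.
Root 15: left subtree has 2 nodes {19, 33}, right has 7 {36, 30, 4, 2, 1, 5, 14}.
  Root 19: left subtree has 0 nodes { }, right has 1 {33}.
  Root 5: left subtree has 5 nodes {36, 30, 4, 2, 1}, right has 1 {14}.
    Root 4: left subtree has 2 nodes {36, 30}, right has 2 {2, 1}.
      Root 30: left subtree has 1 node {36}, right has 0 { }.
      Root 2: left subtree has 0 nodes { }, right has 1 {1}.

15, 19, 33, 5, 4, 30, 36, 2, 1, 14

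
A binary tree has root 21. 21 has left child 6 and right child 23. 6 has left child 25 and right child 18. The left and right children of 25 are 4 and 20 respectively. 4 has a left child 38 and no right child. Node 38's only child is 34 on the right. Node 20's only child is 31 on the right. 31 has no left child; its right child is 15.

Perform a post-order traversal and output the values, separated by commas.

34, 38, 4, 15, 31, 20, 25, 18, 6, 23, 21

Post-order visits the left subtree, then the right subtree, then the node.
At 21: go left to 6.
  At 6: go left to 25.
    At 25: go left to 4.
      At 4: go left to 38.
        At 38: no left child.
        At 38: go right to 34.
          34 is a leaf — visit 34.
        Visit 38.
      At 4: no right child.
      Visit 4.
    At 25: go right to 20.
      At 20: no left child.
      At 20: go right to 31.
        At 31: no left child.
        At 31: go right to 15.
          15 is a leaf — visit 15.
        Visit 31.
      Visit 20.
    Visit 25.
  At 6: go right to 18.
    18 is a leaf — visit 18.
  Visit 6.
At 21: go right to 23.
  23 is a leaf — visit 23.
Visit 21.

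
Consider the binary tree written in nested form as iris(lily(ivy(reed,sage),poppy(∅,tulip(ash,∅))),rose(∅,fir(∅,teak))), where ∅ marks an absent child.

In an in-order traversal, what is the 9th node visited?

In-order visits the left subtree, then the node, then the right subtree.
At iris: go left to lily.
  At lily: go left to ivy.
    At ivy: go left to reed.
      reed is a leaf — visit reed.
    Visit ivy.
    At ivy: go right to sage.
      sage is a leaf — visit sage.
  Visit lily.
  At lily: go right to poppy.
    At poppy: no left child.
    Visit poppy.
    At poppy: go right to tulip.
      At tulip: go left to ash.
        ash is a leaf — visit ash.
      Visit tulip.
      At tulip: no right child.
Visit iris.
At iris: go right to rose.
  At rose: no left child.
  Visit rose.
  At rose: go right to fir.
    At fir: no left child.
    Visit fir.
    At fir: go right to teak.
      teak is a leaf — visit teak.
Full in-order sequence: reed, ivy, sage, lily, poppy, ash, tulip, iris, rose, fir, teak.

rose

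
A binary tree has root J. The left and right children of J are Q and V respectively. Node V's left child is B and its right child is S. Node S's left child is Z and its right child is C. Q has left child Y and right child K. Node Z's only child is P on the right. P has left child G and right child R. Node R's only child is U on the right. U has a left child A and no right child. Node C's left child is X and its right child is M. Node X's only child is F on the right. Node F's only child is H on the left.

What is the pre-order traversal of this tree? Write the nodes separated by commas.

J, Q, Y, K, V, B, S, Z, P, G, R, U, A, C, X, F, H, M

Pre-order visits the node, then its left subtree, then its right subtree.
Visit J.
At J: go left to Q.
  Visit Q.
  At Q: go left to Y.
    Y is a leaf — visit Y.
  At Q: go right to K.
    K is a leaf — visit K.
At J: go right to V.
  Visit V.
  At V: go left to B.
    B is a leaf — visit B.
  At V: go right to S.
    Visit S.
    At S: go left to Z.
      Visit Z.
      At Z: no left child.
      At Z: go right to P.
        Visit P.
        At P: go left to G.
          G is a leaf — visit G.
        At P: go right to R.
          Visit R.
          At R: no left child.
          At R: go right to U.
            Visit U.
            At U: go left to A.
              A is a leaf — visit A.
            At U: no right child.
    At S: go right to C.
      Visit C.
      At C: go left to X.
        Visit X.
        At X: no left child.
        At X: go right to F.
          Visit F.
          At F: go left to H.
            H is a leaf — visit H.
          At F: no right child.
      At C: go right to M.
        M is a leaf — visit M.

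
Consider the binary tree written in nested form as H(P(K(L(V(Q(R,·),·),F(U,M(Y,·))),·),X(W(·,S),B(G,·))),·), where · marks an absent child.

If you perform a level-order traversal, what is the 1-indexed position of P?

2

Level-order visits nodes level by level from the root, left to right within each level.
Level 0: H
Level 1: P
Level 2: K, X
Level 3: L, W, B
Level 4: V, F, S, G
Level 5: Q, U, M
Level 6: R, Y
Full level-order sequence: H, P, K, X, L, W, B, V, F, S, G, Q, U, M, R, Y.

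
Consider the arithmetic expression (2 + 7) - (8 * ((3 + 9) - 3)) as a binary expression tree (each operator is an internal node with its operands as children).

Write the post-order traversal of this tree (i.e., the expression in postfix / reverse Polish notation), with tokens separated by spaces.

2 7 + 8 3 9 + 3 - * -

Post-order on an expression tree gives postfix notation: for each operator, emit left operand, right operand, then the operator.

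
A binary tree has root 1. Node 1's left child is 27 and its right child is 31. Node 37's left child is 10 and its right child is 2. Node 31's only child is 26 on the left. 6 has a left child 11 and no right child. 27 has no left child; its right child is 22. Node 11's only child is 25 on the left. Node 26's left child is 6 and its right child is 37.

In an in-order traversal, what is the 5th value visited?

11

In-order visits the left subtree, then the node, then the right subtree.
At 1: go left to 27.
  At 27: no left child.
  Visit 27.
  At 27: go right to 22.
    22 is a leaf — visit 22.
Visit 1.
At 1: go right to 31.
  At 31: go left to 26.
    At 26: go left to 6.
      At 6: go left to 11.
        At 11: go left to 25.
          25 is a leaf — visit 25.
        Visit 11.
        At 11: no right child.
      Visit 6.
      At 6: no right child.
    Visit 26.
    At 26: go right to 37.
      At 37: go left to 10.
        10 is a leaf — visit 10.
      Visit 37.
      At 37: go right to 2.
        2 is a leaf — visit 2.
  Visit 31.
  At 31: no right child.
Full in-order sequence: 27, 22, 1, 25, 11, 6, 26, 10, 37, 2, 31.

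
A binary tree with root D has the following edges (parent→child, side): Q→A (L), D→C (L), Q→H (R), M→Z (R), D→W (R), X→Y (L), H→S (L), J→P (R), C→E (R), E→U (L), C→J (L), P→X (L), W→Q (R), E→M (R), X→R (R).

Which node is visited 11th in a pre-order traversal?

Pre-order visits the node, then its left subtree, then its right subtree.
Visit D.
At D: go left to C.
  Visit C.
  At C: go left to J.
    Visit J.
    At J: no left child.
    At J: go right to P.
      Visit P.
      At P: go left to X.
        Visit X.
        At X: go left to Y.
          Y is a leaf — visit Y.
        At X: go right to R.
          R is a leaf — visit R.
      At P: no right child.
  At C: go right to E.
    Visit E.
    At E: go left to U.
      U is a leaf — visit U.
    At E: go right to M.
      Visit M.
      At M: no left child.
      At M: go right to Z.
        Z is a leaf — visit Z.
At D: go right to W.
  Visit W.
  At W: no left child.
  At W: go right to Q.
    Visit Q.
    At Q: go left to A.
      A is a leaf — visit A.
    At Q: go right to H.
      Visit H.
      At H: go left to S.
        S is a leaf — visit S.
      At H: no right child.
Full pre-order sequence: D, C, J, P, X, Y, R, E, U, M, Z, W, Q, A, H, S.

Z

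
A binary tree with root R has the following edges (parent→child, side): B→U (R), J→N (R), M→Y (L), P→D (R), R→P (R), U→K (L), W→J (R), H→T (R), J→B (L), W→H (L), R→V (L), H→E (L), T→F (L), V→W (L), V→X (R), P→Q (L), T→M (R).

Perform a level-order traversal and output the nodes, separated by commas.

Level-order visits nodes level by level from the root, left to right within each level.
Level 0: R
Level 1: V, P
Level 2: W, X, Q, D
Level 3: H, J
Level 4: E, T, B, N
Level 5: F, M, U
Level 6: Y, K

R, V, P, W, X, Q, D, H, J, E, T, B, N, F, M, U, Y, K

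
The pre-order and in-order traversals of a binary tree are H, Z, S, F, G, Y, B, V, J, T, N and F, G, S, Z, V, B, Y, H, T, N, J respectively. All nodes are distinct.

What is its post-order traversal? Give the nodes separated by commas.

The first element of pre-order is the root; it splits in-order into left and right subtrees.
Root H: left subtree has 7 nodes {F, G, S, Z, V, B, Y}, right has 3 {T, N, J}.
  Root Z: left subtree has 3 nodes {F, G, S}, right has 3 {V, B, Y}.
    Root S: left subtree has 2 nodes {F, G}, right has 0 { }.
      Root F: left subtree has 0 nodes { }, right has 1 {G}.
    Root Y: left subtree has 2 nodes {V, B}, right has 0 { }.
      Root B: left subtree has 1 node {V}, right has 0 { }.
  Root J: left subtree has 2 nodes {T, N}, right has 0 { }.
    Root T: left subtree has 0 nodes { }, right has 1 {N}.

G, F, S, V, B, Y, Z, N, T, J, H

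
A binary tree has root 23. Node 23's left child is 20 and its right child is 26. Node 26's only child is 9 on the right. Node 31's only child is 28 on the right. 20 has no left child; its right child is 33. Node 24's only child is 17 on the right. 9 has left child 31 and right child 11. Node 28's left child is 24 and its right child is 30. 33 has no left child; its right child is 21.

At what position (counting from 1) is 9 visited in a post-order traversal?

Post-order visits the left subtree, then the right subtree, then the node.
At 23: go left to 20.
  At 20: no left child.
  At 20: go right to 33.
    At 33: no left child.
    At 33: go right to 21.
      21 is a leaf — visit 21.
    Visit 33.
  Visit 20.
At 23: go right to 26.
  At 26: no left child.
  At 26: go right to 9.
    At 9: go left to 31.
      At 31: no left child.
      At 31: go right to 28.
        At 28: go left to 24.
          At 24: no left child.
          At 24: go right to 17.
            17 is a leaf — visit 17.
          Visit 24.
        At 28: go right to 30.
          30 is a leaf — visit 30.
        Visit 28.
      Visit 31.
    At 9: go right to 11.
      11 is a leaf — visit 11.
    Visit 9.
  Visit 26.
Visit 23.
Full post-order sequence: 21, 33, 20, 17, 24, 30, 28, 31, 11, 9, 26, 23.

10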